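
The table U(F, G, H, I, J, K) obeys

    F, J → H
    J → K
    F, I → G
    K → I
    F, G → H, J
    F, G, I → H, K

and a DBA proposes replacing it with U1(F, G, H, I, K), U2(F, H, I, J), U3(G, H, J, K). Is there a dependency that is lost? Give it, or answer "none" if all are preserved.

F, J → H lies within U2.
J → K lies within U3.
F, I → G lies within U1.
K → I lies within U1.
F, G → H, J: restricted closure across fragments reaches H, J.
F, G, I → H, K lies within U1.
Every dependency is enforceable on the fragments, so the decomposition is dependency-preserving.

none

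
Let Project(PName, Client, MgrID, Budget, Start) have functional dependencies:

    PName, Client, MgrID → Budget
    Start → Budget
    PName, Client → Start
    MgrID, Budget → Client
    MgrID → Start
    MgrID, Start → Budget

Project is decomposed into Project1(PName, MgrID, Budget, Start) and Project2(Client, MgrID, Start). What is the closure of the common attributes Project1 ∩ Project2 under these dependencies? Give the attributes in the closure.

Project1 ∩ Project2 = {MgrID, Start}.
Start → Budget applies, adding Budget
MgrID, Budget → Client applies, adding Client
Closure: {Client, MgrID, Budget, Start}.

Client, MgrID, Budget, Start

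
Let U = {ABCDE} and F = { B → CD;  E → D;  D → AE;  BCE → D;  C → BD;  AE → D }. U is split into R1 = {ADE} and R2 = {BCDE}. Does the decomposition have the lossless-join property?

Common attributes: R1 ∩ R2 = {DE}.
Closure of {DE}: D → AE applies, adding A. So (DE)⁺ = {ADE}.
This closure contains every attribute of R1, so R1 ∩ R2 → R1. The join is lossless.

Yes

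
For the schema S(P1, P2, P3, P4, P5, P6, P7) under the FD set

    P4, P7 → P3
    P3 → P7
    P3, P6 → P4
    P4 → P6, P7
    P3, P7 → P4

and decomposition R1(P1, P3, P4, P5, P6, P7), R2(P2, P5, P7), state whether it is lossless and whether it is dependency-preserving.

lossy but dependency-preserving

Lossless test: (P5, P7)⁺ = {P5, P7}, which is a superkey of neither fragment — lossy.
Dependency preservation: every FD's attributes lie within a single fragment, so each can be enforced locally — preserved.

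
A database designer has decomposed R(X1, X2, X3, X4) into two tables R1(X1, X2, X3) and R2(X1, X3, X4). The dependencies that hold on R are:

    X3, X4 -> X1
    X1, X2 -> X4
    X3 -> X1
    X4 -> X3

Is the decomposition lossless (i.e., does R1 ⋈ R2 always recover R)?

Common attributes: R1 ∩ R2 = {X1, X3}.
No dependency enlarges {X1, X3}, so (X1, X3)⁺ = {X1, X3}.
The closure contains neither all of R1 = {X1, X2, X3} nor all of R2 = {X1, X3, X4}, so the common attributes are not a superkey of either fragment. The join is lossy.

No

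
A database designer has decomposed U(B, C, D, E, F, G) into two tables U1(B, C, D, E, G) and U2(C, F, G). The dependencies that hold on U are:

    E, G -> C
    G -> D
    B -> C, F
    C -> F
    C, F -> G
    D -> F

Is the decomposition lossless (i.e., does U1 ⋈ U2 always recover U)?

Common attributes: U1 ∩ U2 = {C, G}.
Closure of {C, G}: G → D applies, adding D; C → F applies, adding F. So (C, G)⁺ = {C, D, F, G}.
This closure contains every attribute of U2, so U1 ∩ U2 → U2. The join is lossless.

Yes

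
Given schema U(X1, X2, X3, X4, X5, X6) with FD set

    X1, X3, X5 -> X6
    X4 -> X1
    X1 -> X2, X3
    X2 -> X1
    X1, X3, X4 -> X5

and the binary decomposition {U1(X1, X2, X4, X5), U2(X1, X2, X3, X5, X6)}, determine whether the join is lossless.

Common attributes: U1 ∩ U2 = {X1, X2, X5}.
Closure of {X1, X2, X5}: X1 → X2, X3 applies, adding X3; X1, X3, X5 → X6 applies, adding X6. So (X1, X2, X5)⁺ = {X1, X2, X3, X5, X6}.
This closure contains every attribute of U2, so U1 ∩ U2 → U2. The join is lossless.

Yes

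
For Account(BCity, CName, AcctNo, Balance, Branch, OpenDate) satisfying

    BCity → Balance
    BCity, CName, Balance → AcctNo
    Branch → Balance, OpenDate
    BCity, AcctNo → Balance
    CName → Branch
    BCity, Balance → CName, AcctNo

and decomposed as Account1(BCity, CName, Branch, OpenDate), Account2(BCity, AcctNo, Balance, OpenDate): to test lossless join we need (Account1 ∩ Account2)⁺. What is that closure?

Account1 ∩ Account2 = {BCity, OpenDate}.
BCity → Balance applies, adding Balance
BCity, Balance → CName, AcctNo applies, adding CName, AcctNo
CName → Branch applies, adding Branch
Closure: {BCity, CName, AcctNo, Balance, Branch, OpenDate}.

BCity, CName, AcctNo, Balance, Branch, OpenDate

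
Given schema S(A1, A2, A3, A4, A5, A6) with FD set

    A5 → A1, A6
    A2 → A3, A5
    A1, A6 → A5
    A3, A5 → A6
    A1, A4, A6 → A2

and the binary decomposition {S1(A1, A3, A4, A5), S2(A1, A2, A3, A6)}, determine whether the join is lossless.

No

Common attributes: S1 ∩ S2 = {A1, A3}.
No dependency enlarges {A1, A3}, so (A1, A3)⁺ = {A1, A3}.
The closure contains neither all of S1 = {A1, A3, A4, A5} nor all of S2 = {A1, A2, A3, A6}, so the common attributes are not a superkey of either fragment. The join is lossy.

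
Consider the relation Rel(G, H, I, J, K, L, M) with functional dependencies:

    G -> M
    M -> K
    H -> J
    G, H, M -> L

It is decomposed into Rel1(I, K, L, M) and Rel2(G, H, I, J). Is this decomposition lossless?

No

Common attributes: Rel1 ∩ Rel2 = {I}.
No dependency enlarges {I}, so (I)⁺ = {I}.
The closure contains neither all of Rel1 = {I, K, L, M} nor all of Rel2 = {G, H, I, J}, so the common attributes are not a superkey of either fragment. The join is lossy.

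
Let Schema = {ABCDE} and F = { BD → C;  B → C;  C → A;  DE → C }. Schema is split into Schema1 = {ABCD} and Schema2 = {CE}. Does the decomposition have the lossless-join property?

Common attributes: Schema1 ∩ Schema2 = {C}.
Closure of {C}: C → A applies, adding A. So (C)⁺ = {AC}.
The closure contains neither all of Schema1 = {ABCD} nor all of Schema2 = {CE}, so the common attributes are not a superkey of either fragment. The join is lossy.

No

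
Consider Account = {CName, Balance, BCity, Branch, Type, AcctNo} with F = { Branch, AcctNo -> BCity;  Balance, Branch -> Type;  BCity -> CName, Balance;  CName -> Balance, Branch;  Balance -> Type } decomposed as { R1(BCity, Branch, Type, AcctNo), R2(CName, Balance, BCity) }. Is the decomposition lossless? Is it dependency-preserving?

lossless but not dependency-preserving

Lossless test: (BCity)⁺ = {CName, Balance, BCity, Branch, Type}, which contains all of one fragment — lossless.
Dependency preservation: the restricted closure of {Balance, Branch} across the fragments never reaches {Type}, so Balance, Branch → Type cannot be enforced without a join — not preserved.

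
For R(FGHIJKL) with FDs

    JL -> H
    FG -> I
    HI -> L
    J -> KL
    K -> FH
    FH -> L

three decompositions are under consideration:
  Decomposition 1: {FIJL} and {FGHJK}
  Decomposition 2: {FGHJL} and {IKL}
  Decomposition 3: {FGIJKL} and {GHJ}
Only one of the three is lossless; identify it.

Decomposition 1: common = {FJ}, closure = {FHJKL} → lossy.
Decomposition 2: common = {L}, closure = {L} → lossy.
Decomposition 3: common = {GJ}, closure = {FGHIJKL} → lossless.

Decomposition 3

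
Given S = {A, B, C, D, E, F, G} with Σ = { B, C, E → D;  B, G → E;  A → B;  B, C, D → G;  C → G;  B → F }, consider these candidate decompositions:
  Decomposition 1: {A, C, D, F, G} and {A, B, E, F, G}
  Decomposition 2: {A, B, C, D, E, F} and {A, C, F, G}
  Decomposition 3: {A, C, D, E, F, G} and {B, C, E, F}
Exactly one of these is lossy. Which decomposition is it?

Decomposition 3

Decomposition 1: common = {A, F, G}, closure = {A, B, E, F, G} → lossless.
Decomposition 2: common = {A, C, F}, closure = {A, B, C, D, E, F, G} → lossless.
Decomposition 3: common = {C, E, F}, closure = {C, E, F, G} → lossy.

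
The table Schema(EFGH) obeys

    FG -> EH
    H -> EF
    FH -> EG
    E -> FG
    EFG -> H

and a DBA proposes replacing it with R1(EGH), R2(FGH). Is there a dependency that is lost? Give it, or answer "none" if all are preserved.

none

FG → EH: restricted closure across fragments reaches EH.
H → EF: restricted closure across fragments reaches EF.
FH → EG: restricted closure across fragments reaches EG.
E → FG: restricted closure across fragments reaches FG.
EFG → H: restricted closure across fragments reaches H.
Every dependency is enforceable on the fragments, so the decomposition is dependency-preserving.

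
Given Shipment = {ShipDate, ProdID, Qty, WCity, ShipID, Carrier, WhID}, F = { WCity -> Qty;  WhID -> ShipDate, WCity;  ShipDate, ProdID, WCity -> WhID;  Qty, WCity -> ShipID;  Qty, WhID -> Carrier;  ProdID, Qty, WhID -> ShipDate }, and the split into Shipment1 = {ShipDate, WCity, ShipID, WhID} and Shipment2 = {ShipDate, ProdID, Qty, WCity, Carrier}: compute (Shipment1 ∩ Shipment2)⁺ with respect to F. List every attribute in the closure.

Shipment1 ∩ Shipment2 = {ShipDate, WCity}.
WCity → Qty applies, adding Qty
Qty, WCity → ShipID applies, adding ShipID
Closure: {ShipDate, Qty, WCity, ShipID}.

ShipDate, Qty, WCity, ShipID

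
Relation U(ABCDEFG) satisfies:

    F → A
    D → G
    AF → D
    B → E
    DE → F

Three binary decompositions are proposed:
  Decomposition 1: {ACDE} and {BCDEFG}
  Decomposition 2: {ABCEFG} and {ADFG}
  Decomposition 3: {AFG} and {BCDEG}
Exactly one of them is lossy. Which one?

Decomposition 1: common = {CDE}, closure = {ACDEFG} → lossless.
Decomposition 2: common = {AFG}, closure = {ADFG} → lossless.
Decomposition 3: common = {G}, closure = {G} → lossy.

Decomposition 3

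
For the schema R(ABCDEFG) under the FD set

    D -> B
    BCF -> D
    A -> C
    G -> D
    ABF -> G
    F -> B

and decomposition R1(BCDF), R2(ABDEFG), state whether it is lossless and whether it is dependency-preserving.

Lossless test: (BDF)⁺ = {BDF}, which is a superkey of neither fragment — lossy.
Dependency preservation: the restricted closure of {A} across the fragments never reaches {C}, so A → C cannot be enforced without a join — not preserved.

lossy and not dependency-preserving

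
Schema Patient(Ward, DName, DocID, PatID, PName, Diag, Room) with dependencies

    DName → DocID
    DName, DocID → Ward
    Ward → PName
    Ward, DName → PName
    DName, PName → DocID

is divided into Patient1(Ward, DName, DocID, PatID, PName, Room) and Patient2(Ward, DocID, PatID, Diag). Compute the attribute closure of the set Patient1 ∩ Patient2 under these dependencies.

Ward, DocID, PatID, PName

Patient1 ∩ Patient2 = {Ward, DocID, PatID}.
Ward → PName applies, adding PName
Closure: {Ward, DocID, PatID, PName}.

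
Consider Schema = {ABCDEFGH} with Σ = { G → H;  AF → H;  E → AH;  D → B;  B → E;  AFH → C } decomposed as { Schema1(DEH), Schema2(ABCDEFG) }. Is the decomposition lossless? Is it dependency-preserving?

lossless but not dependency-preserving

Lossless test: (DE)⁺ = {ABDEH}, which contains all of one fragment — lossless.
Dependency preservation: the restricted closure of {G} across the fragments never reaches {H}, so G → H cannot be enforced without a join — not preserved.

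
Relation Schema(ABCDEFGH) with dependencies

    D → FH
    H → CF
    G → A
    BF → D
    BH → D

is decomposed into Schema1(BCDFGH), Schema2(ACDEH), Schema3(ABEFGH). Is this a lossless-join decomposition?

Yes

Chase test. Columns are ABCDEFGH; row i has aⱼ where attribute j ∈ Schemai, else bᵢⱼ.
Initial tableau (one row per fragment):
  row 1: b11 a2 a3 a4 b15 a6 a7 a8
  row 2: a1 b22 a3 a4 a5 b26 b27 a8
  row 3: a1 a2 b33 b34 a5 a6 a7 a8
Rows 1 and 2 agree on D; apply D→FH and equate their FH entries.
Rows 1 and 3 agree on H; apply H→CF and equate their CF entries.
Rows 1 and 3 agree on G; apply G→A and equate their A entries.
Rows 1 and 3 agree on BF; apply BF→D and equate their D entries.
Row 3 is now all distinguished symbols — the join is lossless.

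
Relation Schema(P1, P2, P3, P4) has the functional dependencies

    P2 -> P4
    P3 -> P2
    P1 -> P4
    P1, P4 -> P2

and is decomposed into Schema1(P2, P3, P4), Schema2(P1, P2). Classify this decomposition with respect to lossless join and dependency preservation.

lossy but dependency-preserving

Lossless test: (P2)⁺ = {P2, P4}, which is a superkey of neither fragment — lossy.
Dependency preservation: P1 → P4; P1, P4 → P2 are not contained in any single fragment, but the restricted closure of each left-hand side across the fragments still reaches the right-hand side; the remaining FDs each lie inside some fragment. All dependencies are preserved.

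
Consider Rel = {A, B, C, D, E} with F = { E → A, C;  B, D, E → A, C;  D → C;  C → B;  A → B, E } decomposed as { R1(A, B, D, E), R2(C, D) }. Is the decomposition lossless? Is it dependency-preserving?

lossless but not dependency-preserving

Lossless test: (D)⁺ = {B, C, D}, which contains all of one fragment — lossless.
Dependency preservation: the restricted closure of {E} across the fragments never reaches {A, C}, so E → A, C cannot be enforced without a join — not preserved.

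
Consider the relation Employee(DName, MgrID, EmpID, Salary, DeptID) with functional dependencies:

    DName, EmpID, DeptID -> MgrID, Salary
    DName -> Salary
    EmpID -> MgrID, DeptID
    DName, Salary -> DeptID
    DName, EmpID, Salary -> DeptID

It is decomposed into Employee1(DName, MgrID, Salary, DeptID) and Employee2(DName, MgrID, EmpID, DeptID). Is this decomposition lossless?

Common attributes: Employee1 ∩ Employee2 = {DName, MgrID, DeptID}.
Closure of {DName, MgrID, DeptID}: DName → Salary applies, adding Salary. So (DName, MgrID, DeptID)⁺ = {DName, MgrID, Salary, DeptID}.
This closure contains every attribute of Employee1, so Employee1 ∩ Employee2 → Employee1. The join is lossless.

Yes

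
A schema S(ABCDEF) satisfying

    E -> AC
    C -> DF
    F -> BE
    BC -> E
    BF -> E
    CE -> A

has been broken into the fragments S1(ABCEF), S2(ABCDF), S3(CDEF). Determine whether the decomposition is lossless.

Yes

Chase test. Columns are ABCDEF; row i has aⱼ where attribute j ∈ Si, else bᵢⱼ.
Initial tableau (one row per fragment):
  row 1: a1 a2 a3 b14 a5 a6
  row 2: a1 a2 a3 a4 b25 a6
  row 3: b31 b32 a3 a4 a5 a6
Rows 1 and 3 agree on E; apply E→AC and equate their AC entries.
Rows 1 and 2 agree on C; apply C→DF and equate their DF entries.
Rows 1 and 2 agree on F; apply F→BE and equate their BE entries.
Rows 1 and 3 agree on F; apply F→BE and equate their BE entries.
Row 1 is now all distinguished symbols — the join is lossless.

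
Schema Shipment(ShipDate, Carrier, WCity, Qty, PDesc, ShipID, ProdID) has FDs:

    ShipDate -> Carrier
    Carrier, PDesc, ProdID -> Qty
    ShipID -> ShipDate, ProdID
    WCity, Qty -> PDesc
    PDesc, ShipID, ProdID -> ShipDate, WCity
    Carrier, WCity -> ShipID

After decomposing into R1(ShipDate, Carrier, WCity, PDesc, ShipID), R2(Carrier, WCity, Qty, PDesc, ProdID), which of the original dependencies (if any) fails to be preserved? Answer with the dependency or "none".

Check ShipID → ShipDate, ProdID: no single fragment contains all of {ShipDate, ShipID, ProdID}, and the restricted closure of {ShipID} across the fragments never reaches {ShipDate, ProdID}.
ShipDate → Carrier is preserved.
Carrier, PDesc, ProdID → Qty is preserved.
WCity, Qty → PDesc is preserved.
PDesc, ShipID, ProdID → ShipDate, WCity is preserved.
Carrier, WCity → ShipID is preserved.

ShipID -> ShipDate, ProdID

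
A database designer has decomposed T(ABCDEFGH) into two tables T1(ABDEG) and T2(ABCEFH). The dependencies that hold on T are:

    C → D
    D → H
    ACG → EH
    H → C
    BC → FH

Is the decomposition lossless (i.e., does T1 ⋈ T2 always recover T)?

No

Common attributes: T1 ∩ T2 = {ABE}.
No dependency enlarges {ABE}, so (ABE)⁺ = {ABE}.
The closure contains neither all of T1 = {ABDEG} nor all of T2 = {ABCEFH}, so the common attributes are not a superkey of either fragment. The join is lossy.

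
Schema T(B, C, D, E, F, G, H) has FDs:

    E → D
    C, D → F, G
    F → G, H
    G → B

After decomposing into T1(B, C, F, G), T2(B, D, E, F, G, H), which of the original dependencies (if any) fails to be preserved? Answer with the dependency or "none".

C, D → F, G

Check C, D → F, G: no single fragment contains all of {C, D, F, G}, and the restricted closure of {C, D} across the fragments never reaches {F, G}.
E → D is preserved.
F → G, H is preserved.
G → B is preserved.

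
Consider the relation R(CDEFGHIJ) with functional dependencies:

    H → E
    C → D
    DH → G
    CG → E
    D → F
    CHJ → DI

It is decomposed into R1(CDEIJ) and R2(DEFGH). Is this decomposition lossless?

No

Common attributes: R1 ∩ R2 = {DE}.
Closure of {DE}: D → F applies, adding F. So (DE)⁺ = {DEF}.
The closure contains neither all of R1 = {CDEIJ} nor all of R2 = {DEFGH}, so the common attributes are not a superkey of either fragment. The join is lossy.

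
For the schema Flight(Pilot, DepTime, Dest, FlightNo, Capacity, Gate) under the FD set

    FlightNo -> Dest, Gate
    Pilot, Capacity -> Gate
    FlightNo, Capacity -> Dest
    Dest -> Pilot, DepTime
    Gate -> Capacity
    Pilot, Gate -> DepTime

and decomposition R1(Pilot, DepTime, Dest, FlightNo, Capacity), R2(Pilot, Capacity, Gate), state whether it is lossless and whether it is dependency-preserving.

Lossless test: (Pilot, Capacity)⁺ = {Pilot, DepTime, Capacity, Gate}, which contains all of one fragment — lossless.
Dependency preservation: FlightNo → Dest, Gate; Pilot, Gate → DepTime are not contained in any single fragment, but the restricted closure of each left-hand side across the fragments still reaches the right-hand side; the remaining FDs each lie inside some fragment. All dependencies are preserved.

lossless and dependency-preserving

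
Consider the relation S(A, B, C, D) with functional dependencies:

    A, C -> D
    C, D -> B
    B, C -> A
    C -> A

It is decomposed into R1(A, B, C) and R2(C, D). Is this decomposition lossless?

Common attributes: R1 ∩ R2 = {C}.
Closure of {C}: C → A applies, adding A; A, C → D applies, adding D; C, D → B applies, adding B. So (C)⁺ = {A, B, C, D}.
This closure contains every attribute of R1, so R1 ∩ R2 → R1. The join is lossless.

Yes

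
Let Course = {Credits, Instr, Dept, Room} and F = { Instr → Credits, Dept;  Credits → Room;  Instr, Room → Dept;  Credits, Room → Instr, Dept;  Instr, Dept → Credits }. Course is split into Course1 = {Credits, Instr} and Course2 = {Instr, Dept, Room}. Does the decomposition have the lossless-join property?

Yes

Common attributes: Course1 ∩ Course2 = {Instr}.
Closure of {Instr}: Instr → Credits, Dept applies, adding Credits, Dept; Credits → Room applies, adding Room. So (Instr)⁺ = {Credits, Instr, Dept, Room}.
This closure contains every attribute of Course1, so Course1 ∩ Course2 → Course1. The join is lossless.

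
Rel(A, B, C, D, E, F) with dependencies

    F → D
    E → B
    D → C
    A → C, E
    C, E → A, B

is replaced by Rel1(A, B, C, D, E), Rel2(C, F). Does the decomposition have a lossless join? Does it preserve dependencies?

Lossless test: (C)⁺ = {C}, which is a superkey of neither fragment — lossy.
Dependency preservation: the restricted closure of {F} across the fragments never reaches {D}, so F → D cannot be enforced without a join — not preserved.

lossy and not dependency-preserving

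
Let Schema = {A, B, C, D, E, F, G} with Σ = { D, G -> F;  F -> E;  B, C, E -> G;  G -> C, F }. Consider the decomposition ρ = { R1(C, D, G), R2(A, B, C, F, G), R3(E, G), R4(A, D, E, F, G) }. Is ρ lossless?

No

Chase test. Columns are A, B, C, D, E, F, G; row i has aⱼ where attribute j ∈ Ri, else bᵢⱼ.
Initial tableau (one row per fragment):
  row 1: b11 b12 a3 a4 b15 b16 a7
  row 2: a1 a2 a3 b24 b25 a6 a7
  row 3: b31 b32 b33 b34 a5 b36 a7
  row 4: a1 b42 b43 a4 a5 a6 a7
Rows 1 and 4 agree on D, G; apply D, G→F and equate their F entries.
Rows 1 and 2 agree on F; apply F→E and equate their E entries.
Rows 1 and 4 agree on F; apply F→E and equate their E entries.
Rows 1 and 3 agree on G; apply G→C, F and equate their C, F entries.
Rows 1 and 4 agree on G; apply G→C, F and equate their C, F entries.
No row becomes fully distinguished — the join is lossy.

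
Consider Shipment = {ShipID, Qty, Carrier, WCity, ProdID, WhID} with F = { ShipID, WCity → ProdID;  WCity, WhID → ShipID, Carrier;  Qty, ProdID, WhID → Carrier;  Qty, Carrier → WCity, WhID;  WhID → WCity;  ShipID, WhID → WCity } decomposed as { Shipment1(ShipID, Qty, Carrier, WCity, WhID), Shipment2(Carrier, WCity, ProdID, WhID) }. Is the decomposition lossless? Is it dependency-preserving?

lossless but not dependency-preserving

Lossless test: (Carrier, WCity, WhID)⁺ = {ShipID, Carrier, WCity, ProdID, WhID}, which contains all of one fragment — lossless.
Dependency preservation: the restricted closure of {ShipID, WCity} across the fragments never reaches {ProdID}, so ShipID, WCity → ProdID cannot be enforced without a join — not preserved.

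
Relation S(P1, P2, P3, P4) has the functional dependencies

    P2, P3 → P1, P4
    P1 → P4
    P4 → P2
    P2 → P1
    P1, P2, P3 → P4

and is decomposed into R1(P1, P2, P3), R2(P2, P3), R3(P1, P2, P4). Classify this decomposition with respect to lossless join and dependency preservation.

Lossless test (chase): Rows 1 and 2 agree on P2, P3; apply P2, P3→P1, P4 and equate their P1, P4 entries. Rows 1 and 3 agree on P1; apply P1→P4 and equate their P4 entries. Row 1 is now all distinguished symbols — the join is lossless.
Dependency preservation: P2, P3 → P1, P4; P1, P2, P3 → P4 are not contained in any single fragment, but the restricted closure of each left-hand side across the fragments still reaches the right-hand side; the remaining FDs each lie inside some fragment. All dependencies are preserved.

lossless and dependency-preserving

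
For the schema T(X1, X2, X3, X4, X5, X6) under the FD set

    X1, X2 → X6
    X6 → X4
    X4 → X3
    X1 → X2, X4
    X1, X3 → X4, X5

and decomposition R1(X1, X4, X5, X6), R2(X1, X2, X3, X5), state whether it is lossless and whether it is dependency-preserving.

lossless but not dependency-preserving

Lossless test: (X1, X5)⁺ = {X1, X2, X3, X4, X5, X6}, which contains all of one fragment — lossless.
Dependency preservation: the restricted closure of {X4} across the fragments never reaches {X3}, so X4 → X3 cannot be enforced without a join — not preserved.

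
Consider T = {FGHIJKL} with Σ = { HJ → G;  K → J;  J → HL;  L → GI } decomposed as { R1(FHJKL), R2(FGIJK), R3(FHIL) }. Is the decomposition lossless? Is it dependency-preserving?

Lossless test (chase): Rows 1 and 2 agree on J; apply J→HL and equate their HL entries. Rows 1 and 2 agree on L; apply L→GI and equate their GI entries. Rows 1 and 3 agree on L; apply L→GI and equate their GI entries. Row 1 is now all distinguished symbols — the join is lossless.
Dependency preservation: the restricted closure of {L} across the fragments never reaches {GI}, so L → GI cannot be enforced without a join — not preserved.

lossless but not dependency-preserving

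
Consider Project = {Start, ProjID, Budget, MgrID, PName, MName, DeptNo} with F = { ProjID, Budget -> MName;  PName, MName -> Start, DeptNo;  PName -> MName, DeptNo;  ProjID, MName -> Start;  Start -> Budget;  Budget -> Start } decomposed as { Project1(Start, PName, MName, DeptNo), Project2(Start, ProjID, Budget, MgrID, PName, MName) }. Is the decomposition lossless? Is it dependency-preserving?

lossless and dependency-preserving

Lossless test: (Start, PName, MName)⁺ = {Start, Budget, PName, MName, DeptNo}, which contains all of one fragment — lossless.
Dependency preservation: every FD's attributes lie within a single fragment, so each can be enforced locally — preserved.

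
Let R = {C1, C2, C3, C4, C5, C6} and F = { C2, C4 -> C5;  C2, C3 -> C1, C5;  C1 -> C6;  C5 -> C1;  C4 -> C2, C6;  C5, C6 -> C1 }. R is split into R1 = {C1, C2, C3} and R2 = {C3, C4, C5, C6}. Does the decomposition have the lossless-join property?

Common attributes: R1 ∩ R2 = {C3}.
No dependency enlarges {C3}, so (C3)⁺ = {C3}.
The closure contains neither all of R1 = {C1, C2, C3} nor all of R2 = {C3, C4, C5, C6}, so the common attributes are not a superkey of either fragment. The join is lossy.

No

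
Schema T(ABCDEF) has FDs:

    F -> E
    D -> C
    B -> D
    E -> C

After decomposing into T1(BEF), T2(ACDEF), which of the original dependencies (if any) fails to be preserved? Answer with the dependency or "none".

Check B → D: no single fragment contains all of {BD}, and the restricted closure of {B} across the fragments never reaches {D}.
F → E is preserved.
D → C is preserved.
E → C is preserved.

B -> D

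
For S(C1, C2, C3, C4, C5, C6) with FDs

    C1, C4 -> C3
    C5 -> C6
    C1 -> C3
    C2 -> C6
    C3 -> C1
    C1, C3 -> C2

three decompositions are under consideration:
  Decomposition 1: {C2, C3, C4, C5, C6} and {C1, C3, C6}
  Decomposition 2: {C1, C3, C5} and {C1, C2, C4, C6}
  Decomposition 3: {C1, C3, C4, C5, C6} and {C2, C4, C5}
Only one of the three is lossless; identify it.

Decomposition 1: common = {C3, C6}, closure = {C1, C2, C3, C6} → lossless.
Decomposition 2: common = {C1}, closure = {C1, C2, C3, C6} → lossy.
Decomposition 3: common = {C4, C5}, closure = {C4, C5, C6} → lossy.

Decomposition 1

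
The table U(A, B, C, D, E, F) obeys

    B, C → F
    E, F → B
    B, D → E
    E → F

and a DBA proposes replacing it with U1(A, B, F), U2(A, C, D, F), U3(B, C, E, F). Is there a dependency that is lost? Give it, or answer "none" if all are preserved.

B, D → E

Check B, D → E: no single fragment contains all of {B, D, E}, and the restricted closure of {B, D} across the fragments never reaches {E}.
B, C → F is preserved.
E, F → B is preserved.
E → F is preserved.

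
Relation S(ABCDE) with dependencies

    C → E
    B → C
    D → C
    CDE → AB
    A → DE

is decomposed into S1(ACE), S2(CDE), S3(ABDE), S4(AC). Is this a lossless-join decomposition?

Chase test. Columns are ABCDE; row i has aⱼ where attribute j ∈ Si, else bᵢⱼ.
Initial tableau (one row per fragment):
  row 1: a1 b12 a3 b14 a5
  row 2: b21 b22 a3 a4 a5
  row 3: a1 a2 b33 a4 a5
  row 4: a1 b42 a3 b44 b45
Rows 1 and 4 agree on C; apply C→E and equate their E entries.
Rows 2 and 3 agree on D; apply D→C and equate their C entries.
Rows 2 and 3 agree on CDE; apply CDE→AB and equate their AB entries.
Rows 1 and 2 agree on A; apply A→DE and equate their DE entries.
Rows 1 and 4 agree on A; apply A→DE and equate their DE entries.
Rows 1 and 2 agree on CDE; apply CDE→AB and equate their AB entries.
Rows 1 and 4 agree on CDE; apply CDE→AB and equate their AB entries.
Row 1 is now all distinguished symbols — the join is lossless.

Yes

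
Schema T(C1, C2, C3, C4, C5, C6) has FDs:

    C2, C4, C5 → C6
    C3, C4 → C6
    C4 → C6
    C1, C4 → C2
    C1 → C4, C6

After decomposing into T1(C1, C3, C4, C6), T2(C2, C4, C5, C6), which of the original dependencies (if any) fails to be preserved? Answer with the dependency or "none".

Check C1, C4 → C2: no single fragment contains all of {C1, C2, C4}, and the restricted closure of {C1, C4} across the fragments never reaches {C2}.
C2, C4, C5 → C6 is preserved.
C3, C4 → C6 is preserved.
C4 → C6 is preserved.
C1 → C4, C6 is preserved.

C1, C4 → C2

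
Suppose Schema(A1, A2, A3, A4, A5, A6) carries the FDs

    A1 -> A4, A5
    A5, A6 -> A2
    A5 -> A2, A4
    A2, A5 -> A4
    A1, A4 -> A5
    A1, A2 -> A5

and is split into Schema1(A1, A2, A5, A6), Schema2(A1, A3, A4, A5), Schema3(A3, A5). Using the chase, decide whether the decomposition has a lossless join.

Chase test. Columns are A1, A2, A3, A4, A5, A6; row i has aⱼ where attribute j ∈ Schemai, else bᵢⱼ.
Initial tableau (one row per fragment):
  row 1: a1 a2 b13 b14 a5 a6
  row 2: a1 b22 a3 a4 a5 b26
  row 3: b31 b32 a3 b34 a5 b36
Rows 1 and 2 agree on A1; apply A1→A4, A5 and equate their A4, A5 entries.
Rows 1 and 2 agree on A5; apply A5→A2, A4 and equate their A2, A4 entries.
Rows 1 and 3 agree on A5; apply A5→A2, A4 and equate their A2, A4 entries.
No row becomes fully distinguished — the join is lossy.

No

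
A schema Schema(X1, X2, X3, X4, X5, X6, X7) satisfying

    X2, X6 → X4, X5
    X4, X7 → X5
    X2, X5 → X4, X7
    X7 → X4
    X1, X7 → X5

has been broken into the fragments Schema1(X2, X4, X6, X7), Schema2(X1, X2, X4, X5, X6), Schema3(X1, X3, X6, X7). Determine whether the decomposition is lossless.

Chase test. Columns are X1, X2, X3, X4, X5, X6, X7; row i has aⱼ where attribute j ∈ Schemai, else bᵢⱼ.
Initial tableau (one row per fragment):
  row 1: b11 a2 b13 a4 b15 a6 a7
  row 2: a1 a2 b23 a4 a5 a6 b27
  row 3: a1 b32 a3 b34 b35 a6 a7
Rows 1 and 2 agree on X2, X6; apply X2, X6→X4, X5 and equate their X4, X5 entries.
Rows 1 and 2 agree on X2, X5; apply X2, X5→X4, X7 and equate their X4, X7 entries.
Rows 1 and 3 agree on X7; apply X7→X4 and equate their X4 entries.
Rows 2 and 3 agree on X1, X7; apply X1, X7→X5 and equate their X5 entries.
No row becomes fully distinguished — the join is lossy.

No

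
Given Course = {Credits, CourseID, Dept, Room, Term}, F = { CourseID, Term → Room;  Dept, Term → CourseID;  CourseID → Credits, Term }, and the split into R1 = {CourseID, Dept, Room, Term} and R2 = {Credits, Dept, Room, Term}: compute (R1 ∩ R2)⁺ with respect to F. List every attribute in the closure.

Credits, CourseID, Dept, Room, Term

R1 ∩ R2 = {Dept, Room, Term}.
Dept, Term → CourseID applies, adding CourseID
CourseID → Credits, Term applies, adding Credits
Closure: {Credits, CourseID, Dept, Room, Term}.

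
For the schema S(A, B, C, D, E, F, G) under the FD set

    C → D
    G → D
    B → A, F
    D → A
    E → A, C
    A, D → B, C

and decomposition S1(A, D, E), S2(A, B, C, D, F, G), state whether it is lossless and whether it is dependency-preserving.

lossy but dependency-preserving

Lossless test: (A, D)⁺ = {A, B, C, D, F}, which is a superkey of neither fragment — lossy.
Dependency preservation: E → A, C is not contained in any single fragment, but the restricted closure of its left-hand side across the fragments still reaches the right-hand side; the remaining FDs each lie inside some fragment. All dependencies are preserved.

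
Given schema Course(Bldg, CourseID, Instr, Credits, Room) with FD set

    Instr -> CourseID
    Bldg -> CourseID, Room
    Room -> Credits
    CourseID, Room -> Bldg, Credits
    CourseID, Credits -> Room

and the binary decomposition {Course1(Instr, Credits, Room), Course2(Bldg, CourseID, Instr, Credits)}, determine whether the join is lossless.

Common attributes: Course1 ∩ Course2 = {Instr, Credits}.
Closure of {Instr, Credits}: Instr → CourseID applies, adding CourseID; CourseID, Credits → Room applies, adding Room; CourseID, Room → Bldg, Credits applies, adding Bldg. So (Instr, Credits)⁺ = {Bldg, CourseID, Instr, Credits, Room}.
This closure contains every attribute of Course1, so Course1 ∩ Course2 → Course1. The join is lossless.

Yes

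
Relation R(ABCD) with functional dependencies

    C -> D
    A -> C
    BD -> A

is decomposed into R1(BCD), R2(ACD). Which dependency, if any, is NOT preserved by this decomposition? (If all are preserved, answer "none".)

Check BD → A: no single fragment contains all of {ABD}, and the restricted closure of {BD} across the fragments never reaches {A}.
C → D is preserved.
A → C is preserved.

BD -> A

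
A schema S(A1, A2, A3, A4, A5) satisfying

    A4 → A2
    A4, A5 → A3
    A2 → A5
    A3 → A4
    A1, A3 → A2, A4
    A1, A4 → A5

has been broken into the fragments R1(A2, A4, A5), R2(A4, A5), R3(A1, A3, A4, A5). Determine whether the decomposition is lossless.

Yes

Chase test. Columns are A1, A2, A3, A4, A5; row i has aⱼ where attribute j ∈ Ri, else bᵢⱼ.
Initial tableau (one row per fragment):
  row 1: b11 a2 b13 a4 a5
  row 2: b21 b22 b23 a4 a5
  row 3: a1 b32 a3 a4 a5
Rows 1 and 2 agree on A4; apply A4→A2 and equate their A2 entries.
Rows 1 and 3 agree on A4; apply A4→A2 and equate their A2 entries.
Rows 1 and 2 agree on A4, A5; apply A4, A5→A3 and equate their A3 entries.
Rows 1 and 3 agree on A4, A5; apply A4, A5→A3 and equate their A3 entries.
Row 3 is now all distinguished symbols — the join is lossless.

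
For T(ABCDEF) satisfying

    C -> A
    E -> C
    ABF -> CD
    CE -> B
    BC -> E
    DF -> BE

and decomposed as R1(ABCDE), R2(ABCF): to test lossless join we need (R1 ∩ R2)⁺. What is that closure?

ABCE

R1 ∩ R2 = {ABC}.
BC → E applies, adding E
Closure: {ABCE}.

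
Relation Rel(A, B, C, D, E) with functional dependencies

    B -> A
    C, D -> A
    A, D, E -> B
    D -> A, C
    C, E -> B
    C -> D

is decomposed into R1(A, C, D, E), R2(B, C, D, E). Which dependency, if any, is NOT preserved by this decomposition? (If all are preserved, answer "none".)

B -> A

Check B → A: no single fragment contains all of {A, B}, and the restricted closure of {B} across the fragments never reaches {A}.
C, D → A is preserved.
A, D, E → B is preserved.
D → A, C is preserved.
C, E → B is preserved.
C → D is preserved.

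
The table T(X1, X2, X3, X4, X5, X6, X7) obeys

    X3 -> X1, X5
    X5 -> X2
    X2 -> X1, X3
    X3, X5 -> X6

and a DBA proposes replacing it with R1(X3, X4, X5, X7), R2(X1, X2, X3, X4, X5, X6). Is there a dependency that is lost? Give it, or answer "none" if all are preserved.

X3 → X1, X5 lies within R2.
X5 → X2 lies within R2.
X2 → X1, X3 lies within R2.
X3, X5 → X6 lies within R2.
Every dependency is enforceable on the fragments, so the decomposition is dependency-preserving.

none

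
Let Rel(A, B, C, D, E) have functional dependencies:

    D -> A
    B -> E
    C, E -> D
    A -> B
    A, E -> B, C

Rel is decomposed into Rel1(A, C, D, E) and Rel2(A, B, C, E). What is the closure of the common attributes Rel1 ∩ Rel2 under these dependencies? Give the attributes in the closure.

A, B, C, D, E

Rel1 ∩ Rel2 = {A, C, E}.
C, E → D applies, adding D
A → B applies, adding B
Closure: {A, B, C, D, E}.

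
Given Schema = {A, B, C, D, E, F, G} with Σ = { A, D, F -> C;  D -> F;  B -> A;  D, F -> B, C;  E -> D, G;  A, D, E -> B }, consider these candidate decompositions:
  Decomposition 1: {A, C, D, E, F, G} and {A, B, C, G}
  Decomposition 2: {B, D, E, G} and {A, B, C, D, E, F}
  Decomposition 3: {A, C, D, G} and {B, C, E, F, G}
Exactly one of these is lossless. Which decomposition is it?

Decomposition 1: common = {A, C, G}, closure = {A, C, G} → lossy.
Decomposition 2: common = {B, D, E}, closure = {A, B, C, D, E, F, G} → lossless.
Decomposition 3: common = {C, G}, closure = {C, G} → lossy.

Decomposition 2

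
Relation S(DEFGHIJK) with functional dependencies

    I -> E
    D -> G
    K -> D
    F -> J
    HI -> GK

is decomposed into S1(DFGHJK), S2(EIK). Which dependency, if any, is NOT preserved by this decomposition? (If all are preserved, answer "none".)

Check HI → GK: no single fragment contains all of {GHIK}, and the restricted closure of {HI} across the fragments never reaches {GK}.
I → E is preserved.
D → G is preserved.
K → D is preserved.
F → J is preserved.

HI -> GK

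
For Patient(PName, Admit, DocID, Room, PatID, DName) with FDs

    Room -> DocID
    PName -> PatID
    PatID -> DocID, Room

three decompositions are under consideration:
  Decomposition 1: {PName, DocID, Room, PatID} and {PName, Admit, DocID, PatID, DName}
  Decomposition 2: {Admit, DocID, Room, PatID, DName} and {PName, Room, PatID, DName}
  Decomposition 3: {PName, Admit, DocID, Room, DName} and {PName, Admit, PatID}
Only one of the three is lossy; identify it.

Decomposition 1: common = {PName, DocID, PatID}, closure = {PName, DocID, Room, PatID} → lossless.
Decomposition 2: common = {Room, PatID, DName}, closure = {DocID, Room, PatID, DName} → lossy.
Decomposition 3: common = {PName, Admit}, closure = {PName, Admit, DocID, Room, PatID} → lossless.

Decomposition 2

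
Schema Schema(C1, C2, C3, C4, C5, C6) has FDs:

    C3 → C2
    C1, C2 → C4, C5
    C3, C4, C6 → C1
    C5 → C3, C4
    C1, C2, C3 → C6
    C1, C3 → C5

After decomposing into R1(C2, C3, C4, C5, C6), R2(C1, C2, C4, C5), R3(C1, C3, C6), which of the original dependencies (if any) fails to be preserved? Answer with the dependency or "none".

Check C3, C4, C6 → C1: no single fragment contains all of {C1, C3, C4, C6}, and the restricted closure of {C3, C4, C6} across the fragments never reaches {C1}.
C3 → C2 is preserved.
C1, C2 → C4, C5 is preserved.
C5 → C3, C4 is preserved.
C1, C2, C3 → C6 is preserved.
C1, C3 → C5 is preserved.

C3, C4, C6 → C1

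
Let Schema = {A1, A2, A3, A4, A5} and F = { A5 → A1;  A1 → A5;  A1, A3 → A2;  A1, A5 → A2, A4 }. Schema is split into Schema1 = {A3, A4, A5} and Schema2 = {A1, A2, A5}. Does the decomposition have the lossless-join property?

Yes

Common attributes: Schema1 ∩ Schema2 = {A5}.
Closure of {A5}: A5 → A1 applies, adding A1; A1, A5 → A2, A4 applies, adding A2, A4. So (A5)⁺ = {A1, A2, A4, A5}.
This closure contains every attribute of Schema2, so Schema1 ∩ Schema2 → Schema2. The join is lossless.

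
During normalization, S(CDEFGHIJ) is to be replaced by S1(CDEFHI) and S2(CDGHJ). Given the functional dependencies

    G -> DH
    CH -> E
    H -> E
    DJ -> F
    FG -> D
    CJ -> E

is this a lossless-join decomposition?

Common attributes: S1 ∩ S2 = {CDH}.
Closure of {CDH}: CH → E applies, adding E. So (CDH)⁺ = {CDEH}.
The closure contains neither all of S1 = {CDEFHI} nor all of S2 = {CDGHJ}, so the common attributes are not a superkey of either fragment. The join is lossy.

No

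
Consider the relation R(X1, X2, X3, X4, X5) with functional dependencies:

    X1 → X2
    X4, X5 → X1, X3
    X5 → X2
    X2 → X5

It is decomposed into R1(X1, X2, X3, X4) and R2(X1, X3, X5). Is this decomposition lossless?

Yes

Common attributes: R1 ∩ R2 = {X1, X3}.
Closure of {X1, X3}: X1 → X2 applies, adding X2; X2 → X5 applies, adding X5. So (X1, X3)⁺ = {X1, X2, X3, X5}.
This closure contains every attribute of R2, so R1 ∩ R2 → R2. The join is lossless.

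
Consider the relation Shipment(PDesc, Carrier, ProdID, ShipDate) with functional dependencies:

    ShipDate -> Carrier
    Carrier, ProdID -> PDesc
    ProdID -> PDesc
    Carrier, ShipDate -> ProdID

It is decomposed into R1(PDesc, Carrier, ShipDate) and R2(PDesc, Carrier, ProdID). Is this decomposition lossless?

Common attributes: R1 ∩ R2 = {PDesc, Carrier}.
No dependency enlarges {PDesc, Carrier}, so (PDesc, Carrier)⁺ = {PDesc, Carrier}.
The closure contains neither all of R1 = {PDesc, Carrier, ShipDate} nor all of R2 = {PDesc, Carrier, ProdID}, so the common attributes are not a superkey of either fragment. The join is lossy.

No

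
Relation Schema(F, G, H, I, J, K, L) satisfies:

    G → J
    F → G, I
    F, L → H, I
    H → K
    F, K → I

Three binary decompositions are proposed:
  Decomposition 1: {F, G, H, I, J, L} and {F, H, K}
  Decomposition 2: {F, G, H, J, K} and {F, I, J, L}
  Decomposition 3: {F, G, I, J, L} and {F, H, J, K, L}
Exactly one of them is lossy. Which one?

Decomposition 2

Decomposition 1: common = {F, H}, closure = {F, G, H, I, J, K} → lossless.
Decomposition 2: common = {F, J}, closure = {F, G, I, J} → lossy.
Decomposition 3: common = {F, J, L}, closure = {F, G, H, I, J, K, L} → lossless.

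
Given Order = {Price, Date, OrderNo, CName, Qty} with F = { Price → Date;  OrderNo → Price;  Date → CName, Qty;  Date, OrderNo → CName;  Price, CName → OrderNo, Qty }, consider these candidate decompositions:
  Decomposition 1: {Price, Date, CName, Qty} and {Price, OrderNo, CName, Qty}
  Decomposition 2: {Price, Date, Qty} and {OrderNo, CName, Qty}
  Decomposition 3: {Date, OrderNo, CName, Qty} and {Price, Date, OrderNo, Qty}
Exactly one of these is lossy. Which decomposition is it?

Decomposition 2

Decomposition 1: common = {Price, CName, Qty}, closure = {Price, Date, OrderNo, CName, Qty} → lossless.
Decomposition 2: common = {Qty}, closure = {Qty} → lossy.
Decomposition 3: common = {Date, OrderNo, Qty}, closure = {Price, Date, OrderNo, CName, Qty} → lossless.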